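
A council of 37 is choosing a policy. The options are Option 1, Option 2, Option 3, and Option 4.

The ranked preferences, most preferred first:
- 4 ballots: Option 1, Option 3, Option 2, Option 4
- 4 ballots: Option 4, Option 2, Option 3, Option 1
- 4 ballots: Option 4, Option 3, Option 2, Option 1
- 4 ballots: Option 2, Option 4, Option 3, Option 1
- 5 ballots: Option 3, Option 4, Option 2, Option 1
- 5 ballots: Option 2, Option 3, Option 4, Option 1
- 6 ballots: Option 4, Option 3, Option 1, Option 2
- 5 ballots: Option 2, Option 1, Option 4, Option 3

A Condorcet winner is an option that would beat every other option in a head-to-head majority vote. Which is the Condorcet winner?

Option 4

Option 4 vs Option 1: 28–9
Option 4 vs Option 2: 19–18
Option 4 vs Option 3: 23–14
Option 4 beats every other option.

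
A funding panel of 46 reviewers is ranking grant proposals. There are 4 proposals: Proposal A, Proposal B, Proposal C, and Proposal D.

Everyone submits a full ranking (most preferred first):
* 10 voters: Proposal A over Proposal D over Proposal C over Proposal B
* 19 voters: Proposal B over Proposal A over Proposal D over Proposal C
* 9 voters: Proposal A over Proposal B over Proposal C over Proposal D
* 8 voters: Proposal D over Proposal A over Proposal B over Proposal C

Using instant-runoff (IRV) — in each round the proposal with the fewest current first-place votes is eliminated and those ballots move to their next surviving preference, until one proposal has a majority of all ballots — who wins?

Round 1: Proposal A 19, Proposal B 19, Proposal C 0, Proposal D 8. Proposal C eliminated.
Round 2: Proposal A 19, Proposal B 19, Proposal D 8. Proposal D eliminated.
Round 3: Proposal A 27, Proposal B 19. Proposal A has a majority (≥24).

Proposal A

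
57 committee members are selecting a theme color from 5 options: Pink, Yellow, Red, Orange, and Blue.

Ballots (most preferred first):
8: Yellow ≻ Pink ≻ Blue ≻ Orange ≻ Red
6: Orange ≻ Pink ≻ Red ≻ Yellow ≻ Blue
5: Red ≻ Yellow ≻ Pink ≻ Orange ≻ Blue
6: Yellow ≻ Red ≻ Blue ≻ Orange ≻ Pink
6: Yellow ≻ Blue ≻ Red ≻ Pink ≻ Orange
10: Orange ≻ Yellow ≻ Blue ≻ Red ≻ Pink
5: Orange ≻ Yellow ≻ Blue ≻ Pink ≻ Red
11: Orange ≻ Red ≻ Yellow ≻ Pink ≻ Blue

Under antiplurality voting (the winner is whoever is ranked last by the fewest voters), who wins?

Last-place votes: Pink 16, Yellow 0, Red 13, Orange 6, Blue 22.

Yellow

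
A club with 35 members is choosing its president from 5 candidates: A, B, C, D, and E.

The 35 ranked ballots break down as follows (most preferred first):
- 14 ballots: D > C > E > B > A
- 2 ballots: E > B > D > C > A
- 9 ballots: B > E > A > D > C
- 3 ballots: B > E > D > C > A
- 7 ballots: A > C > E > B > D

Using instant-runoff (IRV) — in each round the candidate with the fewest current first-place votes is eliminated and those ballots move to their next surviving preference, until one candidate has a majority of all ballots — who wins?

Round 1: A 7, B 12, C 0, D 14, E 2. C eliminated.
Round 2: A 7, B 12, D 14, E 2. E eliminated.
Round 3: A 7, B 14, D 14. A eliminated.
Round 4: B 21, D 14. B has a majority (≥18).

B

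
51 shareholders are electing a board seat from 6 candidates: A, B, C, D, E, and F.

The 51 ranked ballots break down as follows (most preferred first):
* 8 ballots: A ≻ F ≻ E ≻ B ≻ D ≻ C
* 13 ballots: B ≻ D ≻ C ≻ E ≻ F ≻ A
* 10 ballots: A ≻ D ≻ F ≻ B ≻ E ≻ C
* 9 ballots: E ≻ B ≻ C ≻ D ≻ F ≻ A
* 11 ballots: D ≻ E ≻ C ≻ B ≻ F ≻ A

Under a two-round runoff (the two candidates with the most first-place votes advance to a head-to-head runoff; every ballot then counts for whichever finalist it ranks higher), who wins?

Round 1 first-place votes: A 18, B 13, C 0, D 11, E 9, F 0. A and B advance.
Runoff: A is ranked above B on 18 ballots, B above A on 33.

B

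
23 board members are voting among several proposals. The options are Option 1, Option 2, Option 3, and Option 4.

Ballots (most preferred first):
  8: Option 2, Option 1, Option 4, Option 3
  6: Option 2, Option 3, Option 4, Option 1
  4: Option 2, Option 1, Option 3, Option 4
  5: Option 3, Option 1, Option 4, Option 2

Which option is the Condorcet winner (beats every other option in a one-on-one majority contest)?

Option 2 vs Option 1: 18–5
Option 2 vs Option 3: 18–5
Option 2 vs Option 4: 18–5
Option 2 beats every other option.

Option 2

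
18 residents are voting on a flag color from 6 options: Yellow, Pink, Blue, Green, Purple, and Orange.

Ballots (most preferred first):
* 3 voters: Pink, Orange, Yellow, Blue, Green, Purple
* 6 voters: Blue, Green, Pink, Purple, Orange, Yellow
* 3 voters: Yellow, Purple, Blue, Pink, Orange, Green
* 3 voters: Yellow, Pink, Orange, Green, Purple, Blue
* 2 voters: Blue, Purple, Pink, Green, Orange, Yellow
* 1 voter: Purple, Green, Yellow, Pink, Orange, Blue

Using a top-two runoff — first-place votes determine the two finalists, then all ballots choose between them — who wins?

Yellow

Round 1 first-place votes: Yellow 6, Pink 3, Blue 8, Green 0, Purple 1, Orange 0. Blue and Yellow advance.
Runoff: Blue is ranked above Yellow on 8 ballots, Yellow above Blue on 10.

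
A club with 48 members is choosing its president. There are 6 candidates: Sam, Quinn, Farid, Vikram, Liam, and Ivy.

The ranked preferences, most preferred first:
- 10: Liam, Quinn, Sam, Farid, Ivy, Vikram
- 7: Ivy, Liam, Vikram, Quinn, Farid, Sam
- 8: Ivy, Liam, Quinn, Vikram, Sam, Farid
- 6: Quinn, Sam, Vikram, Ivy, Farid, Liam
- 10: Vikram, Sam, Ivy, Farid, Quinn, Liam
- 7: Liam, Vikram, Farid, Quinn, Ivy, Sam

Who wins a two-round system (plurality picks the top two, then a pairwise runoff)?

Round 1 first-place votes: Sam 0, Quinn 6, Farid 0, Vikram 10, Liam 17, Ivy 15. Liam and Ivy advance.
Runoff: Liam is ranked above Ivy on 17 ballots, Ivy above Liam on 31.

Ivy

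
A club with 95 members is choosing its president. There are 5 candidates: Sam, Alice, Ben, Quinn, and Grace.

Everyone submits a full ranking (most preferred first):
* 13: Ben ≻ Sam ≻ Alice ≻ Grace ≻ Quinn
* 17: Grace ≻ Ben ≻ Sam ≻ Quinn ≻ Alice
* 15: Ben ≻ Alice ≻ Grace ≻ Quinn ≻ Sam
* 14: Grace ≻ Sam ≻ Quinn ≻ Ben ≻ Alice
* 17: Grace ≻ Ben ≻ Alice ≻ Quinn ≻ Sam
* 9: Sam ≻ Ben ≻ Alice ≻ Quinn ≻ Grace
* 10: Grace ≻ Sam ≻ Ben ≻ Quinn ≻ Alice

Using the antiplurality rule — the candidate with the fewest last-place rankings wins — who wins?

Ben

Last-place votes: Sam 32, Alice 41, Ben 0, Quinn 13, Grace 9.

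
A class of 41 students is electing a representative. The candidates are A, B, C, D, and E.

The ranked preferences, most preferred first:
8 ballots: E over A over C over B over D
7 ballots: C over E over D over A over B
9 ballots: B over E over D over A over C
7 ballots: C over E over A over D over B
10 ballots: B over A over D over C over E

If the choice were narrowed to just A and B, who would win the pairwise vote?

A

A is ranked above B on 22 ballots; B above A on 19.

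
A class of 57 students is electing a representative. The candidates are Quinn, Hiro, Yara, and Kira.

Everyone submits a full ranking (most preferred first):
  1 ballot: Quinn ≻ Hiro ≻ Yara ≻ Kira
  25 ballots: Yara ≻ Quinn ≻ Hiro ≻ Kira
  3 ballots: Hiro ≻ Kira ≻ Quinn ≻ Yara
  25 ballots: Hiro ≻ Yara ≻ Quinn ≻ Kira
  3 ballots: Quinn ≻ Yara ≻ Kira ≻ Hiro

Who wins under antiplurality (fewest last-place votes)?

Quinn

Last-place votes: Quinn 0, Hiro 3, Yara 3, Kira 51.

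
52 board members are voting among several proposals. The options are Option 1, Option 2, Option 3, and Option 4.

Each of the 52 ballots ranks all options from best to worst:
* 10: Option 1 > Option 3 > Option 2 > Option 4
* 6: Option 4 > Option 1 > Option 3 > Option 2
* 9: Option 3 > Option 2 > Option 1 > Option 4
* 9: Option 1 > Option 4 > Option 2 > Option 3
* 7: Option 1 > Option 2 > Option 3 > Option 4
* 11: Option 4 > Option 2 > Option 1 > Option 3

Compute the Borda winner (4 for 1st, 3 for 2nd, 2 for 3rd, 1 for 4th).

Option 1

Option 1: 10×4 + 6×3 + 9×2 + 9×4 + 7×4 + 11×2 = 162
Option 2: 10×2 + 6×1 + 9×3 + 9×2 + 7×3 + 11×3 = 125
Option 3: 10×3 + 6×2 + 9×4 + 9×1 + 7×2 + 11×1 = 112
Option 4: 10×1 + 6×4 + 9×1 + 9×3 + 7×1 + 11×4 = 121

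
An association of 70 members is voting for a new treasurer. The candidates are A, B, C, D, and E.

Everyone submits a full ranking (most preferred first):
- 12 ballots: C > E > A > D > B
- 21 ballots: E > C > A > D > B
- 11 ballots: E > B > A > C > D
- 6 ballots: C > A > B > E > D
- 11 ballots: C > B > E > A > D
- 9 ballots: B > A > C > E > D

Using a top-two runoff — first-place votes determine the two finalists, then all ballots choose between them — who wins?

C

Round 1 first-place votes: A 0, B 9, C 29, D 0, E 32. E and C advance.
Runoff: E is ranked above C on 32 ballots, C above E on 38.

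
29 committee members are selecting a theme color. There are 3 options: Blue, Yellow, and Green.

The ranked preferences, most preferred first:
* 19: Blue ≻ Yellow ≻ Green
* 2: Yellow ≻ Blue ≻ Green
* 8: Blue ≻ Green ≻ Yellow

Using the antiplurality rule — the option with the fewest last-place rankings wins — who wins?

Last-place votes: Blue 0, Yellow 8, Green 21.

Blue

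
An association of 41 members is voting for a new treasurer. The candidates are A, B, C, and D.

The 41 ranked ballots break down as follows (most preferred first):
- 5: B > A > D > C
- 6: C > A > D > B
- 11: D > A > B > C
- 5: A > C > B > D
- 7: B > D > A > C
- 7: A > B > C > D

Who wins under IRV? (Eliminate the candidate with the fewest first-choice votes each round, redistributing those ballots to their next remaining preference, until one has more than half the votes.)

A

Round 1: A 12, B 12, C 6, D 11. C eliminated.
Round 2: A 18, B 12, D 11. D eliminated.
Round 3: A 29, B 12. A has a majority (≥21).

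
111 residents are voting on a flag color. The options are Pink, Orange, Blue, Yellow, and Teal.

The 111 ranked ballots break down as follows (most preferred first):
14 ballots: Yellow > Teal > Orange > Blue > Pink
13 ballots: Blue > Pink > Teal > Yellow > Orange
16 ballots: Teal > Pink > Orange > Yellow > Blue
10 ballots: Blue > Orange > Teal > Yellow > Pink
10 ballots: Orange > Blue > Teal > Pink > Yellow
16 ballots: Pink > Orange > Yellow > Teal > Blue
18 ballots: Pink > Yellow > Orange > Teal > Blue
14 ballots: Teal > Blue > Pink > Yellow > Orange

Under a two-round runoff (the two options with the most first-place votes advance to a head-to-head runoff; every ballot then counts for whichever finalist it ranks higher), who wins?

Teal

Round 1 first-place votes: Pink 34, Orange 10, Blue 23, Yellow 14, Teal 30. Pink and Teal advance.
Runoff: Pink is ranked above Teal on 47 ballots, Teal above Pink on 64.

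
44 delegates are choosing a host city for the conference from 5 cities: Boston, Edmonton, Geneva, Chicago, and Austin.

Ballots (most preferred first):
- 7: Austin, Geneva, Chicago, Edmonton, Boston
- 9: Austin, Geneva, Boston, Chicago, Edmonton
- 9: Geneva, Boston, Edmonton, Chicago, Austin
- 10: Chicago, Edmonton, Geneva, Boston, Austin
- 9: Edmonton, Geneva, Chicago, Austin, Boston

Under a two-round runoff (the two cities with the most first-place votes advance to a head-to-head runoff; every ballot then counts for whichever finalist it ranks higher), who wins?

Chicago

Round 1 first-place votes: Boston 0, Edmonton 9, Geneva 9, Chicago 10, Austin 16. Austin and Chicago advance.
Runoff: Austin is ranked above Chicago on 16 ballots, Chicago above Austin on 28.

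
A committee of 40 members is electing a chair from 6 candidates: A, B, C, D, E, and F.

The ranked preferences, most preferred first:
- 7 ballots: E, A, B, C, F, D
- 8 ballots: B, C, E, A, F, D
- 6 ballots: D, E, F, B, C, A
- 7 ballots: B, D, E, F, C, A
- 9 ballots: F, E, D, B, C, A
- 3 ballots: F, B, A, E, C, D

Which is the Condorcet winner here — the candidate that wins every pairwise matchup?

E vs A: 37–3
E vs B: 22–18
E vs C: 32–8
E vs D: 27–13
E vs F: 28–12
E beats every other candidate.

E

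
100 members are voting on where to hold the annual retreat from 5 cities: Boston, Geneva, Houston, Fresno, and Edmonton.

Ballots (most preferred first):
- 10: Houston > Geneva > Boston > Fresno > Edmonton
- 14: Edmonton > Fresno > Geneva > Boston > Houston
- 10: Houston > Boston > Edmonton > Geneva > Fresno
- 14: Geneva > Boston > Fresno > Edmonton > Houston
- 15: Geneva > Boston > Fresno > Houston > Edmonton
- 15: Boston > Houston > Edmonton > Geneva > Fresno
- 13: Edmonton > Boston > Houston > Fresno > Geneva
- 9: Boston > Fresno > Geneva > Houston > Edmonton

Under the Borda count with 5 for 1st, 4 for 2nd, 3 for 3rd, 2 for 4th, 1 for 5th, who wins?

Boston: 10×3 + 14×2 + 10×4 + 14×4 + 15×4 + 15×5 + 13×4 + 9×5 = 386
Geneva: 10×4 + 14×3 + 10×2 + 14×5 + 15×5 + 15×2 + 13×1 + 9×3 = 317
Houston: 10×5 + 14×1 + 10×5 + 14×1 + 15×2 + 15×4 + 13×3 + 9×2 = 275
Fresno: 10×2 + 14×4 + 10×1 + 14×3 + 15×3 + 15×1 + 13×2 + 9×4 = 250
Edmonton: 10×1 + 14×5 + 10×3 + 14×2 + 15×1 + 15×3 + 13×5 + 9×1 = 272

Boston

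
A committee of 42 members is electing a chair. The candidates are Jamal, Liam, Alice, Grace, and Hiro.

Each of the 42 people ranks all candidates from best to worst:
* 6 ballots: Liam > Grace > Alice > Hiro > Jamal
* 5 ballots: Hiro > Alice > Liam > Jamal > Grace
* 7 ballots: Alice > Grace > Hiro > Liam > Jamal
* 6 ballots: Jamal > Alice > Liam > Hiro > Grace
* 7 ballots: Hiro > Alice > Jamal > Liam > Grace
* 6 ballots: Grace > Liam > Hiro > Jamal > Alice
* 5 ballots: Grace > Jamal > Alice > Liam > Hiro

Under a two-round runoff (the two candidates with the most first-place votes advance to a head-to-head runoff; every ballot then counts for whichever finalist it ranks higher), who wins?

Grace

Round 1 first-place votes: Jamal 6, Liam 6, Alice 7, Grace 11, Hiro 12. Hiro and Grace advance.
Runoff: Hiro is ranked above Grace on 18 ballots, Grace above Hiro on 24.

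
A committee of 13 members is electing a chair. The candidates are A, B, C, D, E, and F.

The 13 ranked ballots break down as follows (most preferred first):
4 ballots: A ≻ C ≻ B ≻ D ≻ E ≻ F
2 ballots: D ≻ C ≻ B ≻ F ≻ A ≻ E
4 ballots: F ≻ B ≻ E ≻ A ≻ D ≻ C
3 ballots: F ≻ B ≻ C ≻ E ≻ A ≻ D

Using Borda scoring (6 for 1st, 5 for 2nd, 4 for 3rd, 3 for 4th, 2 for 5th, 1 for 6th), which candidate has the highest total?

B

A: 4×6 + 2×2 + 4×3 + 3×2 = 46
B: 4×4 + 2×4 + 4×5 + 3×5 = 59
C: 4×5 + 2×5 + 4×1 + 3×4 = 46
D: 4×3 + 2×6 + 4×2 + 3×1 = 35
E: 4×2 + 2×1 + 4×4 + 3×3 = 35
F: 4×1 + 2×3 + 4×6 + 3×6 = 52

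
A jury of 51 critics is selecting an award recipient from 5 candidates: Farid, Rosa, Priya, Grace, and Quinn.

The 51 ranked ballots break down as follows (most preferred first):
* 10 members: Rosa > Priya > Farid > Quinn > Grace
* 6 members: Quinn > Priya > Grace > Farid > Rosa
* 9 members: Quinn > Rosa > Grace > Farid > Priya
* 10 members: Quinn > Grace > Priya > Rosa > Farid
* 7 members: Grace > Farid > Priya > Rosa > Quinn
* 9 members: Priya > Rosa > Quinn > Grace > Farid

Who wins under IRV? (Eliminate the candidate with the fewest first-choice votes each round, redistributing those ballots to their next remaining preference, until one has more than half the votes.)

Round 1: Farid 0, Rosa 10, Priya 9, Grace 7, Quinn 25. Farid eliminated.
Round 2: Rosa 10, Priya 9, Grace 7, Quinn 25. Grace eliminated.
Round 3: Rosa 10, Priya 16, Quinn 25. Rosa eliminated.
Round 4: Priya 26, Quinn 25. Priya has a majority (≥26).

Priya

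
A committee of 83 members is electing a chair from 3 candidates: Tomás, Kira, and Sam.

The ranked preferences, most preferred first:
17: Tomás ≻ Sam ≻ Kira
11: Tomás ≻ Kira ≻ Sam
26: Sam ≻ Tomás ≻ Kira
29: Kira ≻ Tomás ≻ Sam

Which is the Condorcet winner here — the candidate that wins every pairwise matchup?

Tomás

Tomás vs Kira: 54–29
Tomás vs Sam: 57–26
Tomás beats every other candidate.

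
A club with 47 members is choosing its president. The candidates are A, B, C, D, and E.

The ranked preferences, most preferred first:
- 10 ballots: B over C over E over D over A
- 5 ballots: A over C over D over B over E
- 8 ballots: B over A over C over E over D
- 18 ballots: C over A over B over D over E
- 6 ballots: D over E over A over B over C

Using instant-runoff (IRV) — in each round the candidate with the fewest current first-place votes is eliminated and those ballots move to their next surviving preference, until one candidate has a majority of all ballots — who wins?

Round 1: A 5, B 18, C 18, D 6, E 0. E eliminated.
Round 2: A 5, B 18, C 18, D 6. A eliminated.
Round 3: B 18, C 23, D 6. D eliminated.
Round 4: B 24, C 23. B has a majority (≥24).

B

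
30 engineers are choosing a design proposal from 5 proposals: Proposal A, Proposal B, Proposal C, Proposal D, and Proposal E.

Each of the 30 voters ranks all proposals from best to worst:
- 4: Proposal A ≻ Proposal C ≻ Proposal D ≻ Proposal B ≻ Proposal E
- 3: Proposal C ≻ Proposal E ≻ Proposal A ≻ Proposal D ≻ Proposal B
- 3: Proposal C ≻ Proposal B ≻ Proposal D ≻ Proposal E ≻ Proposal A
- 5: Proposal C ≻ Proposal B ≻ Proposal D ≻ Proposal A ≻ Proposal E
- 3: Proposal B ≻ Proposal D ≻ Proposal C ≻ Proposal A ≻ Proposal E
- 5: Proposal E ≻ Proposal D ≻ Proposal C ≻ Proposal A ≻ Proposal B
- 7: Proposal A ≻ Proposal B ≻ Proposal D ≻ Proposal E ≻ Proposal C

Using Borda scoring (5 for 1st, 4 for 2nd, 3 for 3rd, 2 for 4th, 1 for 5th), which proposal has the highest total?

Proposal A: 4×5 + 3×3 + 3×1 + 5×2 + 3×2 + 5×2 + 7×5 = 93
Proposal B: 4×2 + 3×1 + 3×4 + 5×4 + 3×5 + 5×1 + 7×4 = 91
Proposal C: 4×4 + 3×5 + 3×5 + 5×5 + 3×3 + 5×3 + 7×1 = 102
Proposal D: 4×3 + 3×2 + 3×3 + 5×3 + 3×4 + 5×4 + 7×3 = 95
Proposal E: 4×1 + 3×4 + 3×2 + 5×1 + 3×1 + 5×5 + 7×2 = 69

Proposal C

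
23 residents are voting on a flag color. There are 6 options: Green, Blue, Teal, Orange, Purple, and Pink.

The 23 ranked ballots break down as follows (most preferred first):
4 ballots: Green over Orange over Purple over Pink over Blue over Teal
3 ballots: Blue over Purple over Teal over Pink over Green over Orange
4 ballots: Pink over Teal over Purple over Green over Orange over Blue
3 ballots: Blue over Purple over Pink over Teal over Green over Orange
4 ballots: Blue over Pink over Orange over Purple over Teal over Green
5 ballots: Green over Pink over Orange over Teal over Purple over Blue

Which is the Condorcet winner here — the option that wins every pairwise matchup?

Pink vs Green: 14–9
Pink vs Blue: 13–10
Pink vs Teal: 20–3
Pink vs Orange: 19–4
Pink vs Purple: 13–10
Pink beats every other option.

Pink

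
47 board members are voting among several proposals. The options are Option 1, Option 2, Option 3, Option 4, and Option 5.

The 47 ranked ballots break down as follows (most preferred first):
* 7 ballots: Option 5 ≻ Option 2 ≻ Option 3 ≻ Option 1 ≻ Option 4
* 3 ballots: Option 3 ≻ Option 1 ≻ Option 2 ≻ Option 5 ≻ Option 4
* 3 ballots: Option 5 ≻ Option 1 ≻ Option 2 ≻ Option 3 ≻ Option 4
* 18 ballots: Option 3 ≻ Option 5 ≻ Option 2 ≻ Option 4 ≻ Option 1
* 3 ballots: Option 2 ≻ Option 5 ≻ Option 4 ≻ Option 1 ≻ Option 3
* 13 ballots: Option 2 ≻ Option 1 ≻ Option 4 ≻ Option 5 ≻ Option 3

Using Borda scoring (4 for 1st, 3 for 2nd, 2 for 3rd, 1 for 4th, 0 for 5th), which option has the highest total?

Option 1: 7×1 + 3×3 + 3×3 + 18×0 + 3×1 + 13×3 = 67
Option 2: 7×3 + 3×2 + 3×2 + 18×2 + 3×4 + 13×4 = 133
Option 3: 7×2 + 3×4 + 3×1 + 18×4 + 3×0 + 13×0 = 101
Option 4: 7×0 + 3×0 + 3×0 + 18×1 + 3×2 + 13×2 = 50
Option 5: 7×4 + 3×1 + 3×4 + 18×3 + 3×3 + 13×1 = 119

Option 2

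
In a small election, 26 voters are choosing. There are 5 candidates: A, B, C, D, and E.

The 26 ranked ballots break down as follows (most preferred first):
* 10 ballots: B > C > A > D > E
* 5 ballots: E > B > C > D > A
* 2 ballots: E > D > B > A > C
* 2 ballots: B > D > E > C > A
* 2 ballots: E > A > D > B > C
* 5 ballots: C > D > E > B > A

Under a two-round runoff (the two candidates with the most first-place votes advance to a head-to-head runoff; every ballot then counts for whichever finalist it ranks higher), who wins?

E

Round 1 first-place votes: A 0, B 12, C 5, D 0, E 9. B and E advance.
Runoff: B is ranked above E on 12 ballots, E above B on 14.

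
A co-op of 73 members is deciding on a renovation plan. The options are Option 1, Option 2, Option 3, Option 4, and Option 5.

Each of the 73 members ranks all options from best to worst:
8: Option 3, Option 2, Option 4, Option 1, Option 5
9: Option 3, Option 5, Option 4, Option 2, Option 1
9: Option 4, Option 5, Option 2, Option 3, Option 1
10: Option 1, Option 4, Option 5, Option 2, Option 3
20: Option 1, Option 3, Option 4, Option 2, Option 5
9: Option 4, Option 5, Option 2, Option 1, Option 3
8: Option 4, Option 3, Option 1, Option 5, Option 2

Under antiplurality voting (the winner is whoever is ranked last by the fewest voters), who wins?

Last-place votes: Option 1 18, Option 2 8, Option 3 19, Option 4 0, Option 5 28.

Option 4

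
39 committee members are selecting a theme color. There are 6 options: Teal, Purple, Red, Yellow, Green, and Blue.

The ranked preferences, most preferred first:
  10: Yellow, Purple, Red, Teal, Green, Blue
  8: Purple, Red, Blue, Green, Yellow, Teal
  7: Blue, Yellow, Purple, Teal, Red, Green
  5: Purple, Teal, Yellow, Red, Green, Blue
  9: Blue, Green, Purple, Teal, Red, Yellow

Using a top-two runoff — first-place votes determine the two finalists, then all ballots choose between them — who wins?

Purple

Round 1 first-place votes: Teal 0, Purple 13, Red 0, Yellow 10, Green 0, Blue 16. Blue and Purple advance.
Runoff: Blue is ranked above Purple on 16 ballots, Purple above Blue on 23.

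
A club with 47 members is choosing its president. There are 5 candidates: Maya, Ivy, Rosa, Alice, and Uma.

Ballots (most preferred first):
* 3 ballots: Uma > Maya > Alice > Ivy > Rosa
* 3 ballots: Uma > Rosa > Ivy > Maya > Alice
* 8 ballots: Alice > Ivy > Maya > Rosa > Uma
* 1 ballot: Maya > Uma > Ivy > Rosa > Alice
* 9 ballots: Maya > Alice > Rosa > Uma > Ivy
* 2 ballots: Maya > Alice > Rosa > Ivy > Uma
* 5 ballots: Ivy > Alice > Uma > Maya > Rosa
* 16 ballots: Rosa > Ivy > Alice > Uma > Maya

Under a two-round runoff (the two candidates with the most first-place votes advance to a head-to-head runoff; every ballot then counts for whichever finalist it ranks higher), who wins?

Maya

Round 1 first-place votes: Maya 12, Ivy 5, Rosa 16, Alice 8, Uma 6. Rosa and Maya advance.
Runoff: Rosa is ranked above Maya on 19 ballots, Maya above Rosa on 28.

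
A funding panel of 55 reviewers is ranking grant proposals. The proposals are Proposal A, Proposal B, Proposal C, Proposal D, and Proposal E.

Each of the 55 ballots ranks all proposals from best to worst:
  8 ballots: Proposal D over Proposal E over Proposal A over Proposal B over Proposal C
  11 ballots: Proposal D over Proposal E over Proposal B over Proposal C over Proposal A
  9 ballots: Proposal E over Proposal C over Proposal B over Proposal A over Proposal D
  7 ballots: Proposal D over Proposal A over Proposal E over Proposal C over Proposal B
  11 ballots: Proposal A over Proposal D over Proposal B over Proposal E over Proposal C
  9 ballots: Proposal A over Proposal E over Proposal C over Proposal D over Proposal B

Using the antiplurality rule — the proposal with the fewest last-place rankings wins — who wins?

Proposal E

Last-place votes: Proposal A 11, Proposal B 16, Proposal C 19, Proposal D 9, Proposal E 0.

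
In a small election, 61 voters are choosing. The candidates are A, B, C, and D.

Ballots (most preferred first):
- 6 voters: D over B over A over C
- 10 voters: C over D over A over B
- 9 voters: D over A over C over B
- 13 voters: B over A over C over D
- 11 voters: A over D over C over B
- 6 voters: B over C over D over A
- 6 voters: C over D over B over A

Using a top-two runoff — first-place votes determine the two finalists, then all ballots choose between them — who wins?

Round 1 first-place votes: A 11, B 19, C 16, D 15. B and C advance.
Runoff: B is ranked above C on 25 ballots, C above B on 36.

C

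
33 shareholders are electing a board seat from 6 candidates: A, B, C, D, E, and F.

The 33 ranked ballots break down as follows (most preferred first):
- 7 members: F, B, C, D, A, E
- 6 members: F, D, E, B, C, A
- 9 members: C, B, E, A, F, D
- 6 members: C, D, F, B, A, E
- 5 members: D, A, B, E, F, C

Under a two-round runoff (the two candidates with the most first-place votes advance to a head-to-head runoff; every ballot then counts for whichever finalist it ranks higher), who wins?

F

Round 1 first-place votes: A 0, B 0, C 15, D 5, E 0, F 13. C and F advance.
Runoff: C is ranked above F on 15 ballots, F above C on 18.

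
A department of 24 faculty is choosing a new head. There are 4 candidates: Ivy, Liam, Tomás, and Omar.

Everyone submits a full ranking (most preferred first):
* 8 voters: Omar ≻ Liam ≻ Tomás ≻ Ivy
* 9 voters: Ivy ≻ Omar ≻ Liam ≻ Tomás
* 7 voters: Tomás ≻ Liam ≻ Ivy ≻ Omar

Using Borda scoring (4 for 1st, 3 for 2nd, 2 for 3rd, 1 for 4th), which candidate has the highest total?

Omar

Ivy: 8×1 + 9×4 + 7×2 = 58
Liam: 8×3 + 9×2 + 7×3 = 63
Tomás: 8×2 + 9×1 + 7×4 = 53
Omar: 8×4 + 9×3 + 7×1 = 66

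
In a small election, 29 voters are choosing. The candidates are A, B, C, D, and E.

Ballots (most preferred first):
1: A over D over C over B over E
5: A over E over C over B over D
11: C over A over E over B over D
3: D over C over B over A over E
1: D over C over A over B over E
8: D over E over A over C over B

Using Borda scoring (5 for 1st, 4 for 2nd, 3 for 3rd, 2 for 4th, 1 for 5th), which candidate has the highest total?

A

A: 1×5 + 5×5 + 11×4 + 3×2 + 1×3 + 8×3 = 107
B: 1×2 + 5×2 + 11×2 + 3×3 + 1×2 + 8×1 = 53
C: 1×3 + 5×3 + 11×5 + 3×4 + 1×4 + 8×2 = 105
D: 1×4 + 5×1 + 11×1 + 3×5 + 1×5 + 8×5 = 80
E: 1×1 + 5×4 + 11×3 + 3×1 + 1×1 + 8×4 = 90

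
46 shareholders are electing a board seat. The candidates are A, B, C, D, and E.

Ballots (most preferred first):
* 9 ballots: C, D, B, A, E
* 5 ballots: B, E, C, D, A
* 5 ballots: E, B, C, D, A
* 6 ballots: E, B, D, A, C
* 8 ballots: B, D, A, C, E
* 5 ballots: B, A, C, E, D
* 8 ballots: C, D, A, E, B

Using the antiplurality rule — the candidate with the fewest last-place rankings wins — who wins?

Last-place votes: A 10, B 8, C 6, D 5, E 17.

D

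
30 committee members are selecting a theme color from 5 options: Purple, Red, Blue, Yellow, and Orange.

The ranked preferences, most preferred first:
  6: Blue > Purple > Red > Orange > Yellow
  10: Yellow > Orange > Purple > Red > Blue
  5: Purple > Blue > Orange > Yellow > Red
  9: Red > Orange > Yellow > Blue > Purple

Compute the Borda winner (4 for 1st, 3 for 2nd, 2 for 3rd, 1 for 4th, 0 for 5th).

Purple: 6×3 + 10×2 + 5×4 + 9×0 = 58
Red: 6×2 + 10×1 + 5×0 + 9×4 = 58
Blue: 6×4 + 10×0 + 5×3 + 9×1 = 48
Yellow: 6×0 + 10×4 + 5×1 + 9×2 = 63
Orange: 6×1 + 10×3 + 5×2 + 9×3 = 73

Orange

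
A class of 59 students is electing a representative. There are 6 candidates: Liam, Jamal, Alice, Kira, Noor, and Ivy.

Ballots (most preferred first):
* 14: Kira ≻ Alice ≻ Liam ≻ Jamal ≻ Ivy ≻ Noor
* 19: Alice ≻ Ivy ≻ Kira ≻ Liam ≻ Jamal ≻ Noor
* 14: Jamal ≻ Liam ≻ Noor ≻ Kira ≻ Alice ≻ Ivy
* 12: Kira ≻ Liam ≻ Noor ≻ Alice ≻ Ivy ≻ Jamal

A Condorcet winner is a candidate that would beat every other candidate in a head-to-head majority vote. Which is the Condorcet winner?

Kira

Kira vs Liam: 45–14
Kira vs Jamal: 45–14
Kira vs Alice: 40–19
Kira vs Noor: 45–14
Kira vs Ivy: 40–19
Kira beats every other candidate.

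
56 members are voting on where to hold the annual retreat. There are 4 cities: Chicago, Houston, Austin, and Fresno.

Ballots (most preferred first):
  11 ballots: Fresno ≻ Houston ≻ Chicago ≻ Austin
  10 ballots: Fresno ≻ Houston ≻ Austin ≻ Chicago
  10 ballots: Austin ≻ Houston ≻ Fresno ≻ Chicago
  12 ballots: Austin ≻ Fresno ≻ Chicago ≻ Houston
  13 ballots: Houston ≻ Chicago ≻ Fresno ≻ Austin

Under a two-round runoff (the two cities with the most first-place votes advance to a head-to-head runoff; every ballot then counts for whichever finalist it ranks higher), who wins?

Round 1 first-place votes: Chicago 0, Houston 13, Austin 22, Fresno 21. Austin and Fresno advance.
Runoff: Austin is ranked above Fresno on 22 ballots, Fresno above Austin on 34.

Fresno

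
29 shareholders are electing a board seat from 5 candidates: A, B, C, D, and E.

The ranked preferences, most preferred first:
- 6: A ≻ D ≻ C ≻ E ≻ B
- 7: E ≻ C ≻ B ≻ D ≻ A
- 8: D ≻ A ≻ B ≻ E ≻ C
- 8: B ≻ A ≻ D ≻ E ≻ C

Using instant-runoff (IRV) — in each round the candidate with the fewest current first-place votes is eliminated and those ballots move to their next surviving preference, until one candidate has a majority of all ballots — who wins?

B

Round 1: A 6, B 8, C 0, D 8, E 7. C eliminated.
Round 2: A 6, B 8, D 8, E 7. A eliminated.
Round 3: B 8, D 14, E 7. E eliminated.
Round 4: B 15, D 14. B has a majority (≥15).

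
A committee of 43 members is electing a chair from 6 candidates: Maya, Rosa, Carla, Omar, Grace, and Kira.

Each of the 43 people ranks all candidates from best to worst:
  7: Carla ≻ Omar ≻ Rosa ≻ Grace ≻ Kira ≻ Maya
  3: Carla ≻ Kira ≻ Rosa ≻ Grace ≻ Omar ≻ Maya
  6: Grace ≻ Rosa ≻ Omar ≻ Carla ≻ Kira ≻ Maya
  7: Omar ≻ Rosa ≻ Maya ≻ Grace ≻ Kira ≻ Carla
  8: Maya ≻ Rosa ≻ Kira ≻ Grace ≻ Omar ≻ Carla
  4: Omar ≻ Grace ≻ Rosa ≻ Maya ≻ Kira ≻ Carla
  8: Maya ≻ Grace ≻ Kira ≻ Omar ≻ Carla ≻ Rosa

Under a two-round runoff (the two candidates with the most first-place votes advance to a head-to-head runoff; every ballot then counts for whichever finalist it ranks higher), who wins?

Omar

Round 1 first-place votes: Maya 16, Rosa 0, Carla 10, Omar 11, Grace 6, Kira 0. Maya and Omar advance.
Runoff: Maya is ranked above Omar on 16 ballots, Omar above Maya on 27.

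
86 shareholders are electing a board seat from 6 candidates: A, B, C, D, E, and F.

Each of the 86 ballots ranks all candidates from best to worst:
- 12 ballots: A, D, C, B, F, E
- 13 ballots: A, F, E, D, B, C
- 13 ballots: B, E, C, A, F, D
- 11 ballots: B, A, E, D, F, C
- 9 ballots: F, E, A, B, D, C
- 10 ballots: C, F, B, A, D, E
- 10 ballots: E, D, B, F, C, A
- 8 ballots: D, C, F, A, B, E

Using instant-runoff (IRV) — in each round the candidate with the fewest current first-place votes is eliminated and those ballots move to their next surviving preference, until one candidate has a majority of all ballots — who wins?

Round 1: A 25, B 24, C 10, D 8, E 10, F 9. D eliminated.
Round 2: A 25, B 24, C 18, E 10, F 9. F eliminated.
Round 3: A 25, B 24, C 18, E 19. C eliminated.
Round 4: A 33, B 34, E 19. E eliminated.
Round 5: A 42, B 44. B has a majority (≥44).

B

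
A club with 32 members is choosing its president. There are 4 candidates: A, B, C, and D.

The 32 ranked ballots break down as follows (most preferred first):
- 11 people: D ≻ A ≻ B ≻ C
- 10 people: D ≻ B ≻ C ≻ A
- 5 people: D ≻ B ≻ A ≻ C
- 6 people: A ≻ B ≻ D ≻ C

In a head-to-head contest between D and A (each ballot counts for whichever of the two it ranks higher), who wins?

D is ranked above A on 26 ballots; A above D on 6.

D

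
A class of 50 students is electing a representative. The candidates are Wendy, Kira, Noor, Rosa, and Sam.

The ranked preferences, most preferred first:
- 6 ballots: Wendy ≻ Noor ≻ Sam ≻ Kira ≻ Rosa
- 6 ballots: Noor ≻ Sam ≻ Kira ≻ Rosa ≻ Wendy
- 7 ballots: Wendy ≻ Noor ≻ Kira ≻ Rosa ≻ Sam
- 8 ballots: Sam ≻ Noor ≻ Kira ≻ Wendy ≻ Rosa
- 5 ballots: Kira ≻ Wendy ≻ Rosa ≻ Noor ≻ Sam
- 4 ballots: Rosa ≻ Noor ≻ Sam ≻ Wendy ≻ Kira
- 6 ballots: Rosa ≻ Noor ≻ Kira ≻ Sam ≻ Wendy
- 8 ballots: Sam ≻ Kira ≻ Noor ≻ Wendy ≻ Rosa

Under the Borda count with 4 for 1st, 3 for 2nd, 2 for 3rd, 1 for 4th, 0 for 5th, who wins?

Noor

Wendy: 6×4 + 6×0 + 7×4 + 8×1 + 5×3 + 4×1 + 6×0 + 8×1 = 87
Kira: 6×1 + 6×2 + 7×2 + 8×2 + 5×4 + 4×0 + 6×2 + 8×3 = 104
Noor: 6×3 + 6×4 + 7×3 + 8×3 + 5×1 + 4×3 + 6×3 + 8×2 = 138
Rosa: 6×0 + 6×1 + 7×1 + 8×0 + 5×2 + 4×4 + 6×4 + 8×0 = 63
Sam: 6×2 + 6×3 + 7×0 + 8×4 + 5×0 + 4×2 + 6×1 + 8×4 = 108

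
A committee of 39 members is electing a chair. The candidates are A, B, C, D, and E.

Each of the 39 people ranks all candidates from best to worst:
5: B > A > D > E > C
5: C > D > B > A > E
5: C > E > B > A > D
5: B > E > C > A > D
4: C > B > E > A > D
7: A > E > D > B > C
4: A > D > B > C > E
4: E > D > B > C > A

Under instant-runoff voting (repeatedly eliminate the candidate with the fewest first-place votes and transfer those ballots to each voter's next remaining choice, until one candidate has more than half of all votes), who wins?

Round 1: A 11, B 10, C 14, D 0, E 4. D eliminated.
Round 2: A 11, B 10, C 14, E 4. E eliminated.
Round 3: A 11, B 14, C 14. A eliminated.
Round 4: B 25, C 14. B has a majority (≥20).

B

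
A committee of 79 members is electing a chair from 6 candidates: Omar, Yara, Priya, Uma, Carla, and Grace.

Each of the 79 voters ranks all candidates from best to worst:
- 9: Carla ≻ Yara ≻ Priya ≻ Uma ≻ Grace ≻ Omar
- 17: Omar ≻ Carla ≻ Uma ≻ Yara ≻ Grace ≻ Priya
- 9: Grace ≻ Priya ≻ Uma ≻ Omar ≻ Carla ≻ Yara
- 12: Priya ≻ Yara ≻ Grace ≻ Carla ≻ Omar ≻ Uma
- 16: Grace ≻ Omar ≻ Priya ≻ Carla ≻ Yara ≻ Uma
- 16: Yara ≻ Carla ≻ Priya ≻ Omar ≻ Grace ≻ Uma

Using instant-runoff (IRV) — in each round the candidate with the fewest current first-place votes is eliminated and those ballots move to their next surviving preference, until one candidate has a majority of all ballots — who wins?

Yara

Round 1: Omar 17, Yara 16, Priya 12, Uma 0, Carla 9, Grace 25. Uma eliminated.
Round 2: Omar 17, Yara 16, Priya 12, Carla 9, Grace 25. Carla eliminated.
Round 3: Omar 17, Yara 25, Priya 12, Grace 25. Priya eliminated.
Round 4: Omar 17, Yara 37, Grace 25. Omar eliminated.
Round 5: Yara 54, Grace 25. Yara has a majority (≥40).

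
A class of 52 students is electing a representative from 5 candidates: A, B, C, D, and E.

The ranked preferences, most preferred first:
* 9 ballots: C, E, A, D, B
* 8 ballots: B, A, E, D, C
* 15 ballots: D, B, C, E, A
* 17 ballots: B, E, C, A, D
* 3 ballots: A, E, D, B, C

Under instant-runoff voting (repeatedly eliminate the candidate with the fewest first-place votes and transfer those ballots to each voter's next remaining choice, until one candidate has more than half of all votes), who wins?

Round 1: A 3, B 25, C 9, D 15, E 0. E eliminated.
Round 2: A 3, B 25, C 9, D 15. A eliminated.
Round 3: B 25, C 9, D 18. C eliminated.
Round 4: B 25, D 27. D has a majority (≥27).

D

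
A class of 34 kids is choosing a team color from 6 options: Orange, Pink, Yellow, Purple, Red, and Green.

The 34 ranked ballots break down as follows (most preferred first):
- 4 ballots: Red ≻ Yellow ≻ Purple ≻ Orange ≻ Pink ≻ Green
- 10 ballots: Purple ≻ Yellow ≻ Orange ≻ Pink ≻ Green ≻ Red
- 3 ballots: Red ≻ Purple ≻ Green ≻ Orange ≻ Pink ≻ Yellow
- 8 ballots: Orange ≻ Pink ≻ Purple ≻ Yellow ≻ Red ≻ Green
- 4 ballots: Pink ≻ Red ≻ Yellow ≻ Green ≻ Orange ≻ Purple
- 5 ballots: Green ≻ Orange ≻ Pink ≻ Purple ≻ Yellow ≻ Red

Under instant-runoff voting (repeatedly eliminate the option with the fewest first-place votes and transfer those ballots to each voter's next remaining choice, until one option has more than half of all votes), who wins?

Orange

Round 1: Orange 8, Pink 4, Yellow 0, Purple 10, Red 7, Green 5. Yellow eliminated.
Round 2: Orange 8, Pink 4, Purple 10, Red 7, Green 5. Pink eliminated.
Round 3: Orange 8, Purple 10, Red 11, Green 5. Green eliminated.
Round 4: Orange 13, Purple 10, Red 11. Purple eliminated.
Round 5: Orange 23, Red 11. Orange has a majority (≥18).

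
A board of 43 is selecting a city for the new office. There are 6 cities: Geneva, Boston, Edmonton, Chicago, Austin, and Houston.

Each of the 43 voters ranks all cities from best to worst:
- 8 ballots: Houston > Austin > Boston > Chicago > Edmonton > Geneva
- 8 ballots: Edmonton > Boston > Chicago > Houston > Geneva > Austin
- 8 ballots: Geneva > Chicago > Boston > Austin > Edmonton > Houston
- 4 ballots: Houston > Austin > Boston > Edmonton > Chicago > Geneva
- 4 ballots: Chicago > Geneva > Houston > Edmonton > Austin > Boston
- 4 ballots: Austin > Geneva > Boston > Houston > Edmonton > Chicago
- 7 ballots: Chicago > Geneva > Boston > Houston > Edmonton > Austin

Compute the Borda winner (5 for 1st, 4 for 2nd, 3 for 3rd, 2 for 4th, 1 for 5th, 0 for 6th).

Geneva: 8×0 + 8×1 + 8×5 + 4×0 + 4×4 + 4×4 + 7×4 = 108
Boston: 8×3 + 8×4 + 8×3 + 4×3 + 4×0 + 4×3 + 7×3 = 125
Edmonton: 8×1 + 8×5 + 8×1 + 4×2 + 4×2 + 4×1 + 7×1 = 83
Chicago: 8×2 + 8×3 + 8×4 + 4×1 + 4×5 + 4×0 + 7×5 = 131
Austin: 8×4 + 8×0 + 8×2 + 4×4 + 4×1 + 4×5 + 7×0 = 88
Houston: 8×5 + 8×2 + 8×0 + 4×5 + 4×3 + 4×2 + 7×2 = 110

Chicago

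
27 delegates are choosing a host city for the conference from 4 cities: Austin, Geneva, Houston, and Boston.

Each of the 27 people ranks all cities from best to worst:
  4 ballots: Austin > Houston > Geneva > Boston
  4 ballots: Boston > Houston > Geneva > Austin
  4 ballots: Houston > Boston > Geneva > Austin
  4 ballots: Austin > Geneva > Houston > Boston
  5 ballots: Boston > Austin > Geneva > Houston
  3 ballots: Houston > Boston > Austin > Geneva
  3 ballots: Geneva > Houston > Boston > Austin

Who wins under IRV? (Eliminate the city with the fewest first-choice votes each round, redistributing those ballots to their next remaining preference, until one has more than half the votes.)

Round 1: Austin 8, Geneva 3, Houston 7, Boston 9. Geneva eliminated.
Round 2: Austin 8, Houston 10, Boston 9. Austin eliminated.
Round 3: Houston 18, Boston 9. Houston has a majority (≥14).

Houston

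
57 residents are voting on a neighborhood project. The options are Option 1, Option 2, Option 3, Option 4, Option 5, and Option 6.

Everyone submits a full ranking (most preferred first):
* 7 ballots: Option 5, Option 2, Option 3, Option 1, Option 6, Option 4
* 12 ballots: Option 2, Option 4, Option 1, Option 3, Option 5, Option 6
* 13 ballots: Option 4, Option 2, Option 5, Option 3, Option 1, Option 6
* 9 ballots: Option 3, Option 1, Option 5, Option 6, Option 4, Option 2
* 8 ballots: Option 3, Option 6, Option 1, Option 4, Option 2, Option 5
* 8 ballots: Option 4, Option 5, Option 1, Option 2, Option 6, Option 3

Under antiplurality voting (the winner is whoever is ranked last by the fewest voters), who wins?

Last-place votes: Option 1 0, Option 2 9, Option 3 8, Option 4 7, Option 5 8, Option 6 25.

Option 1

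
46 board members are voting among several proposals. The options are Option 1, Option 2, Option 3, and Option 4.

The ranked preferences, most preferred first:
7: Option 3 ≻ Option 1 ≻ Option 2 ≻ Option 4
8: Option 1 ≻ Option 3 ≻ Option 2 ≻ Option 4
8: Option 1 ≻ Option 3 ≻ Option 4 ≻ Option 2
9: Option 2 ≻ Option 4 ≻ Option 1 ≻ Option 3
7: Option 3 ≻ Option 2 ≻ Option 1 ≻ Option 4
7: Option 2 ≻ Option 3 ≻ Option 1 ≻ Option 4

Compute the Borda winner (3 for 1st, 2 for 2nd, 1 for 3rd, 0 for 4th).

Option 1: 7×2 + 8×3 + 8×3 + 9×1 + 7×1 + 7×1 = 85
Option 2: 7×1 + 8×1 + 8×0 + 9×3 + 7×2 + 7×3 = 77
Option 3: 7×3 + 8×2 + 8×2 + 9×0 + 7×3 + 7×2 = 88
Option 4: 7×0 + 8×0 + 8×1 + 9×2 + 7×0 + 7×0 = 26

Option 3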